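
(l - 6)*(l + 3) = l^2 - 3*l - 18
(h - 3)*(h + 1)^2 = h^3 - h^2 - 5*h - 3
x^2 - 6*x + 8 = (x - 4)*(x - 2)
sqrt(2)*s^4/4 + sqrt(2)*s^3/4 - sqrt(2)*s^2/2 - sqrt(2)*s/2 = s*(s/2 + 1/2)*(s - sqrt(2))*(sqrt(2)*s/2 + 1)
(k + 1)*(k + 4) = k^2 + 5*k + 4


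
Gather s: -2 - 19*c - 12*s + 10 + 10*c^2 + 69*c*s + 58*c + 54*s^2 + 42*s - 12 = 10*c^2 + 39*c + 54*s^2 + s*(69*c + 30) - 4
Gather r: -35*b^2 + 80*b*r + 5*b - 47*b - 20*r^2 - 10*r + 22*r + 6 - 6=-35*b^2 - 42*b - 20*r^2 + r*(80*b + 12)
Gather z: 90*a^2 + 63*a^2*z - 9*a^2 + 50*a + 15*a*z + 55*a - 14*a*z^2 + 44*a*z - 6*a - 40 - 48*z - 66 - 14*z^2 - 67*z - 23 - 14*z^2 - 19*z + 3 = 81*a^2 + 99*a + z^2*(-14*a - 28) + z*(63*a^2 + 59*a - 134) - 126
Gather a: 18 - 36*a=18 - 36*a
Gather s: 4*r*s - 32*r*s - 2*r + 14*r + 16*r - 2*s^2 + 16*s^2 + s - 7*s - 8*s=28*r + 14*s^2 + s*(-28*r - 14)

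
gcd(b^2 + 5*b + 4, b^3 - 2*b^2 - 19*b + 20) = b + 4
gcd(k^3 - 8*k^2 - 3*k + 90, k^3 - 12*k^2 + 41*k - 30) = k^2 - 11*k + 30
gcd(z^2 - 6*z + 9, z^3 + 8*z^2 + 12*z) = 1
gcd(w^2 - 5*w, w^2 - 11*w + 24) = 1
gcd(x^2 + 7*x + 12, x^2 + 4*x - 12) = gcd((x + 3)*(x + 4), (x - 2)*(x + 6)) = 1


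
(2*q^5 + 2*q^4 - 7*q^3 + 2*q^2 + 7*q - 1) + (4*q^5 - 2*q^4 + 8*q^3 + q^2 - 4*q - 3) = 6*q^5 + q^3 + 3*q^2 + 3*q - 4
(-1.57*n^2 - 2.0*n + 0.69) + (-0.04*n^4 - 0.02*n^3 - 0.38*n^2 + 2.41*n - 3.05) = -0.04*n^4 - 0.02*n^3 - 1.95*n^2 + 0.41*n - 2.36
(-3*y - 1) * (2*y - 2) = -6*y^2 + 4*y + 2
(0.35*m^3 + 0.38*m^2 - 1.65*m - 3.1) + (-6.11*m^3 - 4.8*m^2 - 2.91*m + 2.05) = -5.76*m^3 - 4.42*m^2 - 4.56*m - 1.05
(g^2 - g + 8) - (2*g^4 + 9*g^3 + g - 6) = -2*g^4 - 9*g^3 + g^2 - 2*g + 14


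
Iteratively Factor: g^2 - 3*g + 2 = (g - 1)*(g - 2)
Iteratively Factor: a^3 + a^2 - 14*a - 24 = (a - 4)*(a^2 + 5*a + 6) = (a - 4)*(a + 2)*(a + 3)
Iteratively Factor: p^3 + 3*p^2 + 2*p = (p + 1)*(p^2 + 2*p) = p*(p + 1)*(p + 2)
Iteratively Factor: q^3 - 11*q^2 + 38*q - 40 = (q - 4)*(q^2 - 7*q + 10) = (q - 4)*(q - 2)*(q - 5)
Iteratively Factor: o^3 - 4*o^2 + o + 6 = (o - 2)*(o^2 - 2*o - 3) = (o - 3)*(o - 2)*(o + 1)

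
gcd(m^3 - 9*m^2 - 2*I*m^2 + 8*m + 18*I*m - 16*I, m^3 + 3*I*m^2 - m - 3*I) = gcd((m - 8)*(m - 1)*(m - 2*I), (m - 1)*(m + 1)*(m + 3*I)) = m - 1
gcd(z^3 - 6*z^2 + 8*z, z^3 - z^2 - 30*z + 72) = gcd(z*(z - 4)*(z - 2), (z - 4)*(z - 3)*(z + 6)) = z - 4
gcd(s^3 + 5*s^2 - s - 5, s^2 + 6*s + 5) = s^2 + 6*s + 5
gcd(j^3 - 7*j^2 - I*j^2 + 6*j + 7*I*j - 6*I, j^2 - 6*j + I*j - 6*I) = j - 6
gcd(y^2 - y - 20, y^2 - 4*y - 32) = y + 4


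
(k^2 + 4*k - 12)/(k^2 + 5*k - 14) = (k + 6)/(k + 7)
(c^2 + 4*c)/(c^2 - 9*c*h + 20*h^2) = c*(c + 4)/(c^2 - 9*c*h + 20*h^2)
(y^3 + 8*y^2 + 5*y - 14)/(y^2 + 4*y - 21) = (y^2 + y - 2)/(y - 3)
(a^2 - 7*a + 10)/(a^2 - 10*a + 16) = (a - 5)/(a - 8)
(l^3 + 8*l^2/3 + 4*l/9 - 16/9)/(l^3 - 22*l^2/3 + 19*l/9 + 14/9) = (3*l^2 + 10*l + 8)/(3*l^2 - 20*l - 7)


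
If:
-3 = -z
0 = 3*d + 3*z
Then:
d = -3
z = 3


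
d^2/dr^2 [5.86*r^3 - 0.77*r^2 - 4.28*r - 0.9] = 35.16*r - 1.54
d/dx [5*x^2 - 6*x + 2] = 10*x - 6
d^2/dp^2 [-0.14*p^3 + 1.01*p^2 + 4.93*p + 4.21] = 2.02 - 0.84*p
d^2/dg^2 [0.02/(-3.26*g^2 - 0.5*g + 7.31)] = (0.425104*g^2 + 0.0652*g - 0.02*(6.52*g + 0.5)*(13.04*g + 1.0) - 0.953224)/(3.26*g^2 + 0.5*g - 7.31)^3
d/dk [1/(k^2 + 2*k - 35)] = 2*(-k - 1)/(k^2 + 2*k - 35)^2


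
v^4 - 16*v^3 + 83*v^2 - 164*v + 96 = (v - 8)*(v - 4)*(v - 3)*(v - 1)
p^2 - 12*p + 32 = (p - 8)*(p - 4)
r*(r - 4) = r^2 - 4*r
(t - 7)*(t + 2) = t^2 - 5*t - 14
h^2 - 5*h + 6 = (h - 3)*(h - 2)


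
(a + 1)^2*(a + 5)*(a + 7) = a^4 + 14*a^3 + 60*a^2 + 82*a + 35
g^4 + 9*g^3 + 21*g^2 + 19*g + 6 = (g + 1)^3*(g + 6)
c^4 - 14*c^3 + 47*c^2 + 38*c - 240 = (c - 8)*(c - 5)*(c - 3)*(c + 2)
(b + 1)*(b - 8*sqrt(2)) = b^2 - 8*sqrt(2)*b + b - 8*sqrt(2)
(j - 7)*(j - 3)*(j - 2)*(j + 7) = j^4 - 5*j^3 - 43*j^2 + 245*j - 294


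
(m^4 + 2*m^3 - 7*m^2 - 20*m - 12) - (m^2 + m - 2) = m^4 + 2*m^3 - 8*m^2 - 21*m - 10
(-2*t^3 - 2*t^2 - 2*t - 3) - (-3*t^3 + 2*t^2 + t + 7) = t^3 - 4*t^2 - 3*t - 10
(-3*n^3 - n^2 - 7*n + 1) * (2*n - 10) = -6*n^4 + 28*n^3 - 4*n^2 + 72*n - 10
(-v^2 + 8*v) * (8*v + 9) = -8*v^3 + 55*v^2 + 72*v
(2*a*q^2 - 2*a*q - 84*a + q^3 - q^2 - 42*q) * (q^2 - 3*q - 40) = 2*a*q^4 - 8*a*q^3 - 158*a*q^2 + 332*a*q + 3360*a + q^5 - 4*q^4 - 79*q^3 + 166*q^2 + 1680*q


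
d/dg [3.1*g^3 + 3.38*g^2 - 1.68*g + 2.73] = 9.3*g^2 + 6.76*g - 1.68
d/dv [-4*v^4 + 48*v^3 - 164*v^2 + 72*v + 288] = -16*v^3 + 144*v^2 - 328*v + 72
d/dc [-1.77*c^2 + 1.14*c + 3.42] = 1.14 - 3.54*c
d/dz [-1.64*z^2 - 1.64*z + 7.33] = -3.28*z - 1.64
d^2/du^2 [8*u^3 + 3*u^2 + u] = 48*u + 6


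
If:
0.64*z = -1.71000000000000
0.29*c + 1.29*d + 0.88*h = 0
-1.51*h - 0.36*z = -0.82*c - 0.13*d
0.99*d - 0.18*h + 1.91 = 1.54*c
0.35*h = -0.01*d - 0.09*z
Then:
No Solution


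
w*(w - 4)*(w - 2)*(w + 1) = w^4 - 5*w^3 + 2*w^2 + 8*w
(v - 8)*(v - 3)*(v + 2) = v^3 - 9*v^2 + 2*v + 48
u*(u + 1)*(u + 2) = u^3 + 3*u^2 + 2*u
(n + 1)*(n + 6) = n^2 + 7*n + 6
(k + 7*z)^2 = k^2 + 14*k*z + 49*z^2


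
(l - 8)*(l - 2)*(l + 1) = l^3 - 9*l^2 + 6*l + 16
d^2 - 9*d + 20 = (d - 5)*(d - 4)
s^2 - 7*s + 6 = (s - 6)*(s - 1)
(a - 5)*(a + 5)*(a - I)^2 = a^4 - 2*I*a^3 - 26*a^2 + 50*I*a + 25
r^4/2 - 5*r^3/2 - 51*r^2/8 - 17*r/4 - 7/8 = (r/2 + 1/4)*(r - 7)*(r + 1/2)*(r + 1)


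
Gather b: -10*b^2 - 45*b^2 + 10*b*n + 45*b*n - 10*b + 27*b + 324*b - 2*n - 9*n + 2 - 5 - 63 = -55*b^2 + b*(55*n + 341) - 11*n - 66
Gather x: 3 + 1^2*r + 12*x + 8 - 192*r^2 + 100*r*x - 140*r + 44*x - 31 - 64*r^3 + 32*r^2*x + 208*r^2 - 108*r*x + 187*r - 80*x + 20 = -64*r^3 + 16*r^2 + 48*r + x*(32*r^2 - 8*r - 24)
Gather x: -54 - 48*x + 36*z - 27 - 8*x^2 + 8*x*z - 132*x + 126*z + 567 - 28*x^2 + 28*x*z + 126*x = -36*x^2 + x*(36*z - 54) + 162*z + 486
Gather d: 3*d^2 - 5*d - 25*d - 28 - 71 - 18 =3*d^2 - 30*d - 117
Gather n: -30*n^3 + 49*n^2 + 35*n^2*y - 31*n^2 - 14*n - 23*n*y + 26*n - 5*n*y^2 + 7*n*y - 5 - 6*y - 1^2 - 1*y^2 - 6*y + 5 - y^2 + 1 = -30*n^3 + n^2*(35*y + 18) + n*(-5*y^2 - 16*y + 12) - 2*y^2 - 12*y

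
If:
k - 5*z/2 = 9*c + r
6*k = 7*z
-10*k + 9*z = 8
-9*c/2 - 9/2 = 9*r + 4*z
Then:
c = 19/51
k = -7/2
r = 11/17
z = -3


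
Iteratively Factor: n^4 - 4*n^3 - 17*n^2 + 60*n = (n + 4)*(n^3 - 8*n^2 + 15*n) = n*(n + 4)*(n^2 - 8*n + 15) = n*(n - 5)*(n + 4)*(n - 3)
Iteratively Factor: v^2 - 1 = (v - 1)*(v + 1)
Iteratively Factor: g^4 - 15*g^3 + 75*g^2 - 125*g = (g - 5)*(g^3 - 10*g^2 + 25*g) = (g - 5)^2*(g^2 - 5*g) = (g - 5)^3*(g)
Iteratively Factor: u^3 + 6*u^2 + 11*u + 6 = (u + 1)*(u^2 + 5*u + 6) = (u + 1)*(u + 2)*(u + 3)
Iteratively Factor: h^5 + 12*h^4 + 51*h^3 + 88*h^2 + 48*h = (h + 4)*(h^4 + 8*h^3 + 19*h^2 + 12*h) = (h + 3)*(h + 4)*(h^3 + 5*h^2 + 4*h) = (h + 3)*(h + 4)^2*(h^2 + h) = (h + 1)*(h + 3)*(h + 4)^2*(h)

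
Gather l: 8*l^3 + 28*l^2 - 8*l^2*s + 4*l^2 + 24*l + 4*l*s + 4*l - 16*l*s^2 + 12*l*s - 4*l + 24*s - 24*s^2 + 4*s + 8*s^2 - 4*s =8*l^3 + l^2*(32 - 8*s) + l*(-16*s^2 + 16*s + 24) - 16*s^2 + 24*s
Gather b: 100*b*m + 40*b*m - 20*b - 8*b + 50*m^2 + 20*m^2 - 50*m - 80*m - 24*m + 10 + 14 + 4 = b*(140*m - 28) + 70*m^2 - 154*m + 28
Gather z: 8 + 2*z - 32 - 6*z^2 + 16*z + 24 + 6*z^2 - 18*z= 0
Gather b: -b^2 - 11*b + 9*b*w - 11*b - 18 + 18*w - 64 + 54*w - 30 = -b^2 + b*(9*w - 22) + 72*w - 112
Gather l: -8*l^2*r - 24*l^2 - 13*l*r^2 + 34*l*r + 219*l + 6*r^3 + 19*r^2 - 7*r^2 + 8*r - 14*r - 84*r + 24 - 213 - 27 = l^2*(-8*r - 24) + l*(-13*r^2 + 34*r + 219) + 6*r^3 + 12*r^2 - 90*r - 216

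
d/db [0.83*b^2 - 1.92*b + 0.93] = 1.66*b - 1.92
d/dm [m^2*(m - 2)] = m*(3*m - 4)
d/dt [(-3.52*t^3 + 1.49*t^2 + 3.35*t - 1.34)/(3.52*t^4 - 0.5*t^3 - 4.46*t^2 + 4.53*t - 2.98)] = (12.3904*t^6 - 10.4896*t^5 - 18.9318*t^4 - 9.67400000000001*t^3 + 51.1495*t^2 - 20.8332*t - 3.9128)/(12.3904*t^8 - 3.52*t^7 - 31.1484*t^6 + 36.3512*t^5 - 5.6176*t^4 - 37.4276*t^3 + 47.1025*t^2 - 26.9988*t + 8.8804)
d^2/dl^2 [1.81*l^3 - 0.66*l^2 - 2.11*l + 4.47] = 10.86*l - 1.32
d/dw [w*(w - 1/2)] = 2*w - 1/2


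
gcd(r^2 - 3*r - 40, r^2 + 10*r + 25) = r + 5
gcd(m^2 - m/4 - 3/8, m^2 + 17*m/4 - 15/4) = m - 3/4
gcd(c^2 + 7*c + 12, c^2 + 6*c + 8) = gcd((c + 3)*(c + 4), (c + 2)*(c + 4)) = c + 4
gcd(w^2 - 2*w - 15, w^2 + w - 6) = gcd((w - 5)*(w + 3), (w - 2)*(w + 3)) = w + 3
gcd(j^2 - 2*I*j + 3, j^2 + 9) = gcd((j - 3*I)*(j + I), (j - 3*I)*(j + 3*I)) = j - 3*I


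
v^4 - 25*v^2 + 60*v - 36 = (v - 3)*(v - 2)*(v - 1)*(v + 6)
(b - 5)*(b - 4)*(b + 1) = b^3 - 8*b^2 + 11*b + 20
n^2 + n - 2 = (n - 1)*(n + 2)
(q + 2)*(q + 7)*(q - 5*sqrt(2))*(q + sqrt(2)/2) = q^4 - 9*sqrt(2)*q^3/2 + 9*q^3 - 81*sqrt(2)*q^2/2 + 9*q^2 - 63*sqrt(2)*q - 45*q - 70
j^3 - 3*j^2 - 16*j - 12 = (j - 6)*(j + 1)*(j + 2)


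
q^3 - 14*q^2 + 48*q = q*(q - 8)*(q - 6)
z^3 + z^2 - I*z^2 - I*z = z*(z + 1)*(z - I)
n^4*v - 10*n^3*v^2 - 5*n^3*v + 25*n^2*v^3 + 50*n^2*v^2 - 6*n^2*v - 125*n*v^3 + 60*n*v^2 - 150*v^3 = (n - 6)*(n - 5*v)^2*(n*v + v)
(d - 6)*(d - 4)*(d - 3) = d^3 - 13*d^2 + 54*d - 72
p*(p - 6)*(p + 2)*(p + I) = p^4 - 4*p^3 + I*p^3 - 12*p^2 - 4*I*p^2 - 12*I*p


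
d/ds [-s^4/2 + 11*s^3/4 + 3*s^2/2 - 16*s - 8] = -2*s^3 + 33*s^2/4 + 3*s - 16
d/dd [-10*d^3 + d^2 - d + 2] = -30*d^2 + 2*d - 1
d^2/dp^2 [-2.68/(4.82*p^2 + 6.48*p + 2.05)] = (124.525664*p^2 + 167.412096*p - 2.68*(9.64*p + 6.48)*(19.28*p + 12.96) + 52.96216)/(4.82*p^2 + 6.48*p + 2.05)^3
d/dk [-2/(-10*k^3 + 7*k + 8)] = 2*(7 - 30*k^2)/(-10*k^3 + 7*k + 8)^2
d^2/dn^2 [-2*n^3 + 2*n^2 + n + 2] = 4 - 12*n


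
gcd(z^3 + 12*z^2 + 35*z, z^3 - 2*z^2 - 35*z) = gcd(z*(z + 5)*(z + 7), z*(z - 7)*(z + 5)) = z^2 + 5*z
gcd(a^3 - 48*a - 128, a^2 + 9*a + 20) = a + 4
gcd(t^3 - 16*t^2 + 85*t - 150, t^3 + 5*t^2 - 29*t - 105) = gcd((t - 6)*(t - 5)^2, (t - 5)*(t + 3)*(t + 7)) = t - 5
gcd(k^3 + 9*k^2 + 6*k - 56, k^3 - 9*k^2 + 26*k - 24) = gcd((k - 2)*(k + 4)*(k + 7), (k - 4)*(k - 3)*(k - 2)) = k - 2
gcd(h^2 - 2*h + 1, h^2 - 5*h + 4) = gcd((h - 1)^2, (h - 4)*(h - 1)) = h - 1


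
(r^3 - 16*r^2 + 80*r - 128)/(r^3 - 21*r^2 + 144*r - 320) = (r^2 - 8*r + 16)/(r^2 - 13*r + 40)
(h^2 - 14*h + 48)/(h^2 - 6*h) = (h - 8)/h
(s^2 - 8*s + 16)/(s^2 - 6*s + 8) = (s - 4)/(s - 2)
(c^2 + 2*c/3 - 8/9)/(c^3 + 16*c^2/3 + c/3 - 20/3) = (c - 2/3)/(c^2 + 4*c - 5)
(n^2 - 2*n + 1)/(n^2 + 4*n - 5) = (n - 1)/(n + 5)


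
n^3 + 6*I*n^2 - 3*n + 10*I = (n - I)*(n + 2*I)*(n + 5*I)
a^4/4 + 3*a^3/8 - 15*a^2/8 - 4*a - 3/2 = (a/4 + 1/2)*(a - 3)*(a + 1/2)*(a + 2)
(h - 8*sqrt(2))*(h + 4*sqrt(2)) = h^2 - 4*sqrt(2)*h - 64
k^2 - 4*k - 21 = (k - 7)*(k + 3)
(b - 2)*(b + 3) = b^2 + b - 6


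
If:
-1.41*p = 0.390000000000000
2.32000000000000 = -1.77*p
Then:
No Solution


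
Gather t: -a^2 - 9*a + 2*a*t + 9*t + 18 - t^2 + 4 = -a^2 - 9*a - t^2 + t*(2*a + 9) + 22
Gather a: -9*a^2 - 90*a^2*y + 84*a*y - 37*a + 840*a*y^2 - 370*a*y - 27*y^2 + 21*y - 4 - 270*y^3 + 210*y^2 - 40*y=a^2*(-90*y - 9) + a*(840*y^2 - 286*y - 37) - 270*y^3 + 183*y^2 - 19*y - 4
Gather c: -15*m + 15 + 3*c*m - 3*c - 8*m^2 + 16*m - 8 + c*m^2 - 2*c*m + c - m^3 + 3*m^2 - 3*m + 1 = c*(m^2 + m - 2) - m^3 - 5*m^2 - 2*m + 8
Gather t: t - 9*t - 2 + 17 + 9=24 - 8*t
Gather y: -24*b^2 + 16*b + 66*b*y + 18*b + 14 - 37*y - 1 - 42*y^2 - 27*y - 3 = -24*b^2 + 34*b - 42*y^2 + y*(66*b - 64) + 10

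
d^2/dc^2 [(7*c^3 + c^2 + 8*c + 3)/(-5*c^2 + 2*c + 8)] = 2*(-518*c^3 - 681*c^2 - 2214*c - 68)/(125*c^6 - 150*c^5 - 540*c^4 + 472*c^3 + 864*c^2 - 384*c - 512)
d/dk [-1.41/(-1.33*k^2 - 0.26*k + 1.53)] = (-3.7506*k - 0.3666)/(1.33*k^2 + 0.26*k - 1.53)^2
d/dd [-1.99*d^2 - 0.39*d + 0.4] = -3.98*d - 0.39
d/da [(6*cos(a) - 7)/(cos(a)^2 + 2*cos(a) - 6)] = 2*(-3*sin(a)^2 - 7*cos(a) + 14)*sin(a)/(cos(a)^2 + 2*cos(a) - 6)^2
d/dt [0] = 0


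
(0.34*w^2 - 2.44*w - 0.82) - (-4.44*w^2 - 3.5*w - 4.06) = 4.78*w^2 + 1.06*w + 3.24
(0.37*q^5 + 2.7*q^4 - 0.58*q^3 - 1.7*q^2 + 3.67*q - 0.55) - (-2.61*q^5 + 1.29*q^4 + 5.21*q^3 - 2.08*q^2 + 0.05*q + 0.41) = 2.98*q^5 + 1.41*q^4 - 5.79*q^3 + 0.38*q^2 + 3.62*q - 0.96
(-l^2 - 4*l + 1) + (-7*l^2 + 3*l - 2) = -8*l^2 - l - 1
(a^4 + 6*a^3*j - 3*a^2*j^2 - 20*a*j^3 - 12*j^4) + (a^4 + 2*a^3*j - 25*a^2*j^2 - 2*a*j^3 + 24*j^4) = 2*a^4 + 8*a^3*j - 28*a^2*j^2 - 22*a*j^3 + 12*j^4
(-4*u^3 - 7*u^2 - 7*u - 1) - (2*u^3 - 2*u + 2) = -6*u^3 - 7*u^2 - 5*u - 3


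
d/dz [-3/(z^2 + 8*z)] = 6*(z + 4)/(z^2*(z + 8)^2)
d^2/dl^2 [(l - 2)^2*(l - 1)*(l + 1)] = 12*l^2 - 24*l + 6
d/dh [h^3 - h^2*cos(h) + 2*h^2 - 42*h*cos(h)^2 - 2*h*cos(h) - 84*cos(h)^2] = h^2*sin(h) + 3*h^2 + 42*h*sin(2*h) - 2*sqrt(2)*h*cos(h + pi/4) + 4*h + 84*sin(2*h) - 2*cos(h) - 21*cos(2*h) - 21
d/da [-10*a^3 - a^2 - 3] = 2*a*(-15*a - 1)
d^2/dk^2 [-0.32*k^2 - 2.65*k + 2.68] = -0.640000000000000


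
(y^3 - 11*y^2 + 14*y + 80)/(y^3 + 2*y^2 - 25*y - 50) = (y - 8)/(y + 5)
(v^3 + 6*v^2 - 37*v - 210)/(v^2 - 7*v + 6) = (v^2 + 12*v + 35)/(v - 1)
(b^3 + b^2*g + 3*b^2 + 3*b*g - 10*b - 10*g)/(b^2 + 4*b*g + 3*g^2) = (b^2 + 3*b - 10)/(b + 3*g)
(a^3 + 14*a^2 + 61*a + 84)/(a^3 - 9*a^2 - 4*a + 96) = (a^2 + 11*a + 28)/(a^2 - 12*a + 32)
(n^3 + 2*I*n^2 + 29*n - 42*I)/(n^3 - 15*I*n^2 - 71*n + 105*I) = (n^2 + 5*I*n + 14)/(n^2 - 12*I*n - 35)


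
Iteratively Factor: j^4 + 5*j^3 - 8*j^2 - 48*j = (j - 3)*(j^3 + 8*j^2 + 16*j) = j*(j - 3)*(j^2 + 8*j + 16) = j*(j - 3)*(j + 4)*(j + 4)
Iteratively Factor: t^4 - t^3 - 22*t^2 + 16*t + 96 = (t + 2)*(t^3 - 3*t^2 - 16*t + 48) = (t - 3)*(t + 2)*(t^2 - 16) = (t - 3)*(t + 2)*(t + 4)*(t - 4)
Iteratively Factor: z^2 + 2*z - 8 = (z - 2)*(z + 4)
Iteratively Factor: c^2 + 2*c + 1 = (c + 1)*(c + 1)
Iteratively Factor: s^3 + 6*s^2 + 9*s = (s + 3)*(s^2 + 3*s) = s*(s + 3)*(s + 3)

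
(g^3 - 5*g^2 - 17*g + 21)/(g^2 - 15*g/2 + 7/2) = 2*(g^2 + 2*g - 3)/(2*g - 1)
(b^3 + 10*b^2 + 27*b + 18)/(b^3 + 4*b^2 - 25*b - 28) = (b^2 + 9*b + 18)/(b^2 + 3*b - 28)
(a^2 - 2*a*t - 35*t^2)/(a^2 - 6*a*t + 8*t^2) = (a^2 - 2*a*t - 35*t^2)/(a^2 - 6*a*t + 8*t^2)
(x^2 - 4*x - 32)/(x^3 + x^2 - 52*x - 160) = 1/(x + 5)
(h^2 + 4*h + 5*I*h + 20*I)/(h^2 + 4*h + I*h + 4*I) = (h + 5*I)/(h + I)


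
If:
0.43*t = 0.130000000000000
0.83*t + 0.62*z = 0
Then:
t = 0.30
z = -0.40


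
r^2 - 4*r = r*(r - 4)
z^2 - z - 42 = (z - 7)*(z + 6)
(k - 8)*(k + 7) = k^2 - k - 56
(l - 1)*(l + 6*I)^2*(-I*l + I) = -I*l^4 + 12*l^3 + 2*I*l^3 - 24*l^2 + 35*I*l^2 + 12*l - 72*I*l + 36*I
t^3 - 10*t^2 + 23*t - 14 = (t - 7)*(t - 2)*(t - 1)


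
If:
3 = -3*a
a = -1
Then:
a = -1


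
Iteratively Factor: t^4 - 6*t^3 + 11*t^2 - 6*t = (t - 1)*(t^3 - 5*t^2 + 6*t) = t*(t - 1)*(t^2 - 5*t + 6) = t*(t - 2)*(t - 1)*(t - 3)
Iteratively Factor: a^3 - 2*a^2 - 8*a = (a + 2)*(a^2 - 4*a) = (a - 4)*(a + 2)*(a)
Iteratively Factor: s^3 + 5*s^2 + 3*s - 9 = (s + 3)*(s^2 + 2*s - 3) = (s + 3)^2*(s - 1)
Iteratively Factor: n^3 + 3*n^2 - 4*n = (n + 4)*(n^2 - n) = n*(n + 4)*(n - 1)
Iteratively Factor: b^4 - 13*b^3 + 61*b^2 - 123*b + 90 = (b - 3)*(b^3 - 10*b^2 + 31*b - 30) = (b - 5)*(b - 3)*(b^2 - 5*b + 6) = (b - 5)*(b - 3)^2*(b - 2)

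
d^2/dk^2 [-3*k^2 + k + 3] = -6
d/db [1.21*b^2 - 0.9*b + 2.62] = 2.42*b - 0.9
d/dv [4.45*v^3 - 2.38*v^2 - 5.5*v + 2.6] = 13.35*v^2 - 4.76*v - 5.5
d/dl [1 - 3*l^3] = -9*l^2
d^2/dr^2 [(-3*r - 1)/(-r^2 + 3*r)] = 6*(r^3 + r^2 - 3*r + 3)/(r^3*(r^3 - 9*r^2 + 27*r - 27))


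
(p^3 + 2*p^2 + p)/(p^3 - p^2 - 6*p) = (p^2 + 2*p + 1)/(p^2 - p - 6)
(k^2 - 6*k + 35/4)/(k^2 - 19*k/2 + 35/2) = (k - 7/2)/(k - 7)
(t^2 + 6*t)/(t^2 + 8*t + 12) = t/(t + 2)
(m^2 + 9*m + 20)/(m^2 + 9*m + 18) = (m^2 + 9*m + 20)/(m^2 + 9*m + 18)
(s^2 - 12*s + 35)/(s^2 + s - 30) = (s - 7)/(s + 6)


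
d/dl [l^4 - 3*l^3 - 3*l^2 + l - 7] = 4*l^3 - 9*l^2 - 6*l + 1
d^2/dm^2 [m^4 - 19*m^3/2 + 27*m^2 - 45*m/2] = 12*m^2 - 57*m + 54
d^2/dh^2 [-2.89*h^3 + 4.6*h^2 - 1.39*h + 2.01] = 9.2 - 17.34*h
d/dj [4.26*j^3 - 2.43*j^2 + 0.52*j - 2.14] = 12.78*j^2 - 4.86*j + 0.52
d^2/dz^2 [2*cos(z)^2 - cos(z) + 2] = cos(z) - 4*cos(2*z)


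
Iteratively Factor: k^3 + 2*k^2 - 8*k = (k - 2)*(k^2 + 4*k) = (k - 2)*(k + 4)*(k)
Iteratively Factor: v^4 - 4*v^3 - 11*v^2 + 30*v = (v - 2)*(v^3 - 2*v^2 - 15*v) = v*(v - 2)*(v^2 - 2*v - 15) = v*(v - 5)*(v - 2)*(v + 3)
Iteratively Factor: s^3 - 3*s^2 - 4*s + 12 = (s - 2)*(s^2 - s - 6) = (s - 2)*(s + 2)*(s - 3)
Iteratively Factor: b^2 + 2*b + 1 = (b + 1)*(b + 1)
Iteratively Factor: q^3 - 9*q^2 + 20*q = (q - 5)*(q^2 - 4*q) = (q - 5)*(q - 4)*(q)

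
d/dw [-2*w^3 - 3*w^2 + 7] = 6*w*(-w - 1)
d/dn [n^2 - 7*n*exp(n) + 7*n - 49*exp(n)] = -7*n*exp(n) + 2*n - 56*exp(n) + 7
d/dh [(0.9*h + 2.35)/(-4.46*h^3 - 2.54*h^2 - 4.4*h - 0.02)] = (8.028*h^3 + 33.729*h^2 + 11.938*h + 10.322)/(19.8916*h^6 + 22.6568*h^5 + 45.6996*h^4 + 22.5304*h^3 + 19.4616*h^2 + 0.176*h + 0.0004)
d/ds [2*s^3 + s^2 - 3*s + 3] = 6*s^2 + 2*s - 3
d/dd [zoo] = 0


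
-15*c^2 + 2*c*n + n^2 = (-3*c + n)*(5*c + n)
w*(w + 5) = w^2 + 5*w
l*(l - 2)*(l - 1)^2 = l^4 - 4*l^3 + 5*l^2 - 2*l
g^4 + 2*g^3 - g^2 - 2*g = g*(g - 1)*(g + 1)*(g + 2)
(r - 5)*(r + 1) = r^2 - 4*r - 5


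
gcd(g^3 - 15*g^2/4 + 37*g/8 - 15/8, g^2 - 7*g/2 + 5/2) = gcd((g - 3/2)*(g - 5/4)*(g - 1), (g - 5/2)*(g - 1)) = g - 1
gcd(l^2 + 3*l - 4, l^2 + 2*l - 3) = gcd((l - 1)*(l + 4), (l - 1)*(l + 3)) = l - 1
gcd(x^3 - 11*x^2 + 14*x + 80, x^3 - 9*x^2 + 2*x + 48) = x^2 - 6*x - 16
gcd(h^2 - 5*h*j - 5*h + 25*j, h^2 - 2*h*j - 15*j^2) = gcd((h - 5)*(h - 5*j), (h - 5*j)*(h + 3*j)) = h - 5*j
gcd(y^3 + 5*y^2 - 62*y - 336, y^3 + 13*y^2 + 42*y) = y^2 + 13*y + 42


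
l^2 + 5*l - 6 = (l - 1)*(l + 6)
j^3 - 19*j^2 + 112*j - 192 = (j - 8)^2*(j - 3)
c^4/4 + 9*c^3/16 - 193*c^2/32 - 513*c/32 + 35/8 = (c/4 + 1)*(c - 5)*(c - 1/4)*(c + 7/2)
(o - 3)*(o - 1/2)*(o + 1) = o^3 - 5*o^2/2 - 2*o + 3/2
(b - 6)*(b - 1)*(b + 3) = b^3 - 4*b^2 - 15*b + 18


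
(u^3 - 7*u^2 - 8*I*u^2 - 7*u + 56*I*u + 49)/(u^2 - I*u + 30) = (u^3 + u^2*(-7 - 8*I) + u*(-7 + 56*I) + 49)/(u^2 - I*u + 30)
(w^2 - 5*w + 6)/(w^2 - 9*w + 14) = (w - 3)/(w - 7)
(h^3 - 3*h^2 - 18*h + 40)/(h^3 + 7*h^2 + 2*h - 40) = (h - 5)/(h + 5)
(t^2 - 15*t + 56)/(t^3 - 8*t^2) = (t - 7)/t^2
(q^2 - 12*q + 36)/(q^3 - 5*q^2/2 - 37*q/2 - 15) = 2*(q - 6)/(2*q^2 + 7*q + 5)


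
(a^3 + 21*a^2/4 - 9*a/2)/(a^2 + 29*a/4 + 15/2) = a*(4*a - 3)/(4*a + 5)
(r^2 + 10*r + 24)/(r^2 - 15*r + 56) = (r^2 + 10*r + 24)/(r^2 - 15*r + 56)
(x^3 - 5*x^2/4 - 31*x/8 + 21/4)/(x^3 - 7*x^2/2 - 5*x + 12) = (x - 7/4)/(x - 4)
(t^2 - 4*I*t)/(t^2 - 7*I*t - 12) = t/(t - 3*I)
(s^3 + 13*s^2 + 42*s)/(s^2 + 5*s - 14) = s*(s + 6)/(s - 2)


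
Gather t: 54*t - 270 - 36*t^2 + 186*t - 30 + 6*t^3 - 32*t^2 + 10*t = 6*t^3 - 68*t^2 + 250*t - 300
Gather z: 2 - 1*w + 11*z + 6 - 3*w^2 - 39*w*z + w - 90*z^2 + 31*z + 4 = -3*w^2 - 90*z^2 + z*(42 - 39*w) + 12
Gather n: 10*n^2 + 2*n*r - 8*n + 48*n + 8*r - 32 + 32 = 10*n^2 + n*(2*r + 40) + 8*r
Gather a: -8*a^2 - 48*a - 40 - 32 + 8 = -8*a^2 - 48*a - 64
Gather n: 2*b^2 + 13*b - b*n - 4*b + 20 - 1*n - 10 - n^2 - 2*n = 2*b^2 + 9*b - n^2 + n*(-b - 3) + 10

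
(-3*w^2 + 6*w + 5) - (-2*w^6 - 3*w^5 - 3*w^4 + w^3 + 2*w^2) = 2*w^6 + 3*w^5 + 3*w^4 - w^3 - 5*w^2 + 6*w + 5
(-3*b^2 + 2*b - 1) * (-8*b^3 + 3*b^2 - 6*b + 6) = 24*b^5 - 25*b^4 + 32*b^3 - 33*b^2 + 18*b - 6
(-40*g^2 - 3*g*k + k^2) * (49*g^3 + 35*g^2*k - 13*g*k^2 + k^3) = -1960*g^5 - 1547*g^4*k + 464*g^3*k^2 + 34*g^2*k^3 - 16*g*k^4 + k^5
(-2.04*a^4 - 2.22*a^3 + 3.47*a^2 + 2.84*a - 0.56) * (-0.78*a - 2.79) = 1.5912*a^5 + 7.4232*a^4 + 3.4872*a^3 - 11.8965*a^2 - 7.4868*a + 1.5624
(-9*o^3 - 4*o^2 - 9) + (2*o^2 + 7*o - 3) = -9*o^3 - 2*o^2 + 7*o - 12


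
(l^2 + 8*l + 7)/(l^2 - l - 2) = (l + 7)/(l - 2)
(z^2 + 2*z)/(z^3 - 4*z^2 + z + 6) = z*(z + 2)/(z^3 - 4*z^2 + z + 6)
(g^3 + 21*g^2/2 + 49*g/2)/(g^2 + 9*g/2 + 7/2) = g*(g + 7)/(g + 1)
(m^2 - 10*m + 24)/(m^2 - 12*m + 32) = (m - 6)/(m - 8)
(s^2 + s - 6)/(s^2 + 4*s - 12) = (s + 3)/(s + 6)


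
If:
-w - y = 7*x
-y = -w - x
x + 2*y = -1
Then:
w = -4/5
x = 1/5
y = -3/5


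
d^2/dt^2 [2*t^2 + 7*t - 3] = 4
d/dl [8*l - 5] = 8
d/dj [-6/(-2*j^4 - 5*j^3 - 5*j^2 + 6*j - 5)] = 6*(-8*j^3 - 15*j^2 - 10*j + 6)/(2*j^4 + 5*j^3 + 5*j^2 - 6*j + 5)^2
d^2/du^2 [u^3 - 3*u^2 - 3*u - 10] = 6*u - 6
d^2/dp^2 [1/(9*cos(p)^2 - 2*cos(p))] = (-162*(1 - cos(2*p))^2 - 135*cos(p) - 166*cos(2*p) + 27*cos(3*p) + 498)/(2*(9*cos(p) - 2)^3*cos(p)^3)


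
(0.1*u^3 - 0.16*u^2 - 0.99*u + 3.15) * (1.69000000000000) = 0.169*u^3 - 0.2704*u^2 - 1.6731*u + 5.3235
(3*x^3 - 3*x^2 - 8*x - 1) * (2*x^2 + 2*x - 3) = 6*x^5 - 31*x^3 - 9*x^2 + 22*x + 3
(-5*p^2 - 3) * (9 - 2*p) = 10*p^3 - 45*p^2 + 6*p - 27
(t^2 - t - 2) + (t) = t^2 - 2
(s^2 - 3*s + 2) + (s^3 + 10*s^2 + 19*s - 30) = s^3 + 11*s^2 + 16*s - 28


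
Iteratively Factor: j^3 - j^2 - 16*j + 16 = (j - 4)*(j^2 + 3*j - 4) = (j - 4)*(j + 4)*(j - 1)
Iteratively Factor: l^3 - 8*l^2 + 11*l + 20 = (l + 1)*(l^2 - 9*l + 20) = (l - 5)*(l + 1)*(l - 4)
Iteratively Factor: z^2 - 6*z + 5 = (z - 5)*(z - 1)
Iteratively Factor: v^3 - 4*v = (v + 2)*(v^2 - 2*v) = (v - 2)*(v + 2)*(v)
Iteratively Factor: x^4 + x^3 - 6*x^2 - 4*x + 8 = (x + 2)*(x^3 - x^2 - 4*x + 4) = (x + 2)^2*(x^2 - 3*x + 2) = (x - 2)*(x + 2)^2*(x - 1)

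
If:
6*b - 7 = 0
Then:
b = 7/6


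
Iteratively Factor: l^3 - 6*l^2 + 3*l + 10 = (l - 2)*(l^2 - 4*l - 5) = (l - 2)*(l + 1)*(l - 5)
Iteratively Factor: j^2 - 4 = (j - 2)*(j + 2)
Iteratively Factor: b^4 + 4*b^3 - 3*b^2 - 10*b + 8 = (b - 1)*(b^3 + 5*b^2 + 2*b - 8) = (b - 1)*(b + 4)*(b^2 + b - 2) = (b - 1)^2*(b + 4)*(b + 2)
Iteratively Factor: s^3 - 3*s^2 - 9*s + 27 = (s + 3)*(s^2 - 6*s + 9) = (s - 3)*(s + 3)*(s - 3)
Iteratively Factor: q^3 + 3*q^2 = (q)*(q^2 + 3*q) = q*(q + 3)*(q)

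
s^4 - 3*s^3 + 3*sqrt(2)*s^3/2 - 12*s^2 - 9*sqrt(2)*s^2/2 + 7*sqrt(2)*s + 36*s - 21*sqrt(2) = (s - 3)*(s - sqrt(2))^2*(s + 7*sqrt(2)/2)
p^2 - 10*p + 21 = (p - 7)*(p - 3)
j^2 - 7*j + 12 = (j - 4)*(j - 3)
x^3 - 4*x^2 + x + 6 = (x - 3)*(x - 2)*(x + 1)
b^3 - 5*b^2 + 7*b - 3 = (b - 3)*(b - 1)^2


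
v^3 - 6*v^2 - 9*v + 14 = (v - 7)*(v - 1)*(v + 2)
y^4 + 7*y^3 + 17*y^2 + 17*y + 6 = (y + 1)^2*(y + 2)*(y + 3)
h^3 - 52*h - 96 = (h - 8)*(h + 2)*(h + 6)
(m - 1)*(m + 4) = m^2 + 3*m - 4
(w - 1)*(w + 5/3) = w^2 + 2*w/3 - 5/3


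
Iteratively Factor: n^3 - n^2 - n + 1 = (n - 1)*(n^2 - 1) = (n - 1)^2*(n + 1)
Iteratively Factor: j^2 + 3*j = (j + 3)*(j)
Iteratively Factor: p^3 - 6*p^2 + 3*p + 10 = (p + 1)*(p^2 - 7*p + 10) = (p - 5)*(p + 1)*(p - 2)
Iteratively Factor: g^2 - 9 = (g + 3)*(g - 3)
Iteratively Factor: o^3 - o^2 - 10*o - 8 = (o + 2)*(o^2 - 3*o - 4) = (o + 1)*(o + 2)*(o - 4)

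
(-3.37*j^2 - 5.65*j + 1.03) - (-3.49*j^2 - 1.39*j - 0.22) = 0.12*j^2 - 4.26*j + 1.25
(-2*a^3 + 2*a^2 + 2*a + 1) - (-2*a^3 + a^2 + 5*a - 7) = a^2 - 3*a + 8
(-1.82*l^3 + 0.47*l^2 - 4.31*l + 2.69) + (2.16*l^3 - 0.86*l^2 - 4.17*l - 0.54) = 0.34*l^3 - 0.39*l^2 - 8.48*l + 2.15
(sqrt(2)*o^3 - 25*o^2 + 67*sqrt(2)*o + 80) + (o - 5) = sqrt(2)*o^3 - 25*o^2 + o + 67*sqrt(2)*o + 75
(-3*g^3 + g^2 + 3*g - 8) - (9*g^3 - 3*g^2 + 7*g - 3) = -12*g^3 + 4*g^2 - 4*g - 5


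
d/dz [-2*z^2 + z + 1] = 1 - 4*z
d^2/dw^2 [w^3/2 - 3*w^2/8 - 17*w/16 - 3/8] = 3*w - 3/4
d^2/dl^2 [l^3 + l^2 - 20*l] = 6*l + 2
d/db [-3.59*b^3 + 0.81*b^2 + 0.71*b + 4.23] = -10.77*b^2 + 1.62*b + 0.71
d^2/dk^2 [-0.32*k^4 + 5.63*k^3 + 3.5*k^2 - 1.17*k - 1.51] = -3.84*k^2 + 33.78*k + 7.0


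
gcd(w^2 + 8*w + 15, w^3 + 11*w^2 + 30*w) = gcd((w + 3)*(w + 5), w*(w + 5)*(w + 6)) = w + 5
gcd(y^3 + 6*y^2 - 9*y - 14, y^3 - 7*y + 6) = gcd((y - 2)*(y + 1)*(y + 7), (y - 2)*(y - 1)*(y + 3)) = y - 2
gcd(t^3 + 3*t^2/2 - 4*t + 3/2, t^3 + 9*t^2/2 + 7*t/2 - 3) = t^2 + 5*t/2 - 3/2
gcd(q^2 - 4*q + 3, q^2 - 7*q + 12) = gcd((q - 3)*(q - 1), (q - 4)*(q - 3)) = q - 3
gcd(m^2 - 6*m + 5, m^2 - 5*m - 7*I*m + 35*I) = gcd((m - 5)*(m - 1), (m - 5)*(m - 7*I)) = m - 5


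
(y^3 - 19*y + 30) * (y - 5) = y^4 - 5*y^3 - 19*y^2 + 125*y - 150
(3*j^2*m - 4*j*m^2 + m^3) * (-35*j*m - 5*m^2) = -105*j^3*m^2 + 125*j^2*m^3 - 15*j*m^4 - 5*m^5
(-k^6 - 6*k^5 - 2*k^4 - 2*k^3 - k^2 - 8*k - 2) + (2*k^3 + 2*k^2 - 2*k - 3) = -k^6 - 6*k^5 - 2*k^4 + k^2 - 10*k - 5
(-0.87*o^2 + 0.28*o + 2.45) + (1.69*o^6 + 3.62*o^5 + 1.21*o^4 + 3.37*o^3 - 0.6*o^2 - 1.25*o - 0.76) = 1.69*o^6 + 3.62*o^5 + 1.21*o^4 + 3.37*o^3 - 1.47*o^2 - 0.97*o + 1.69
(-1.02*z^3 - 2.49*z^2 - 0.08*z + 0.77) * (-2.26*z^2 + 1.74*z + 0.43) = 2.3052*z^5 + 3.8526*z^4 - 4.5904*z^3 - 2.9501*z^2 + 1.3054*z + 0.3311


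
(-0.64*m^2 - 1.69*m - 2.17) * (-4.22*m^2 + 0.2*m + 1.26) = 2.7008*m^4 + 7.0038*m^3 + 8.013*m^2 - 2.5634*m - 2.7342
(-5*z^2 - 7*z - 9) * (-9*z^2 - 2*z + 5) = 45*z^4 + 73*z^3 + 70*z^2 - 17*z - 45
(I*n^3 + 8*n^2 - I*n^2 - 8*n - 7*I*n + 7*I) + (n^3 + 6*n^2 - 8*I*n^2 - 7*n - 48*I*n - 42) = n^3 + I*n^3 + 14*n^2 - 9*I*n^2 - 15*n - 55*I*n - 42 + 7*I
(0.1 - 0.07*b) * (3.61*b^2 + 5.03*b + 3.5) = -0.2527*b^3 + 0.00889999999999996*b^2 + 0.258*b + 0.35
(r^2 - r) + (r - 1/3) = r^2 - 1/3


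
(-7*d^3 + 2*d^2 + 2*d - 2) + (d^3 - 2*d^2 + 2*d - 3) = -6*d^3 + 4*d - 5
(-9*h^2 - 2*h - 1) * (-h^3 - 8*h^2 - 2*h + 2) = 9*h^5 + 74*h^4 + 35*h^3 - 6*h^2 - 2*h - 2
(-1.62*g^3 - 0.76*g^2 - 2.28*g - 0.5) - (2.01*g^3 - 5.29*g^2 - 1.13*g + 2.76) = -3.63*g^3 + 4.53*g^2 - 1.15*g - 3.26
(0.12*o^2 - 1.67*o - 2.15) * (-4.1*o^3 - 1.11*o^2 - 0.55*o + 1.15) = -0.492*o^5 + 6.7138*o^4 + 10.6027*o^3 + 3.443*o^2 - 0.738*o - 2.4725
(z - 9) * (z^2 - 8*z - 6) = z^3 - 17*z^2 + 66*z + 54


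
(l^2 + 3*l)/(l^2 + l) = (l + 3)/(l + 1)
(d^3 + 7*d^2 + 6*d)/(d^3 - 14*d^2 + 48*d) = (d^2 + 7*d + 6)/(d^2 - 14*d + 48)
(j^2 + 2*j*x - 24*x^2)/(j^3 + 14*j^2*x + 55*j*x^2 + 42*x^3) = (j - 4*x)/(j^2 + 8*j*x + 7*x^2)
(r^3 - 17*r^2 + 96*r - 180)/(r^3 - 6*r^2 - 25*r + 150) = (r - 6)/(r + 5)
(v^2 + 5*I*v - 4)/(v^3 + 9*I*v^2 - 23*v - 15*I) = (v + 4*I)/(v^2 + 8*I*v - 15)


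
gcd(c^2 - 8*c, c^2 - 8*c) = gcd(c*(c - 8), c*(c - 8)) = c^2 - 8*c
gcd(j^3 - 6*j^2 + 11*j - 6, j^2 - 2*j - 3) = j - 3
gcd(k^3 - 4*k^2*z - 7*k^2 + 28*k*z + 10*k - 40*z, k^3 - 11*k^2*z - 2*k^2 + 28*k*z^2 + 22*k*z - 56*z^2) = -k^2 + 4*k*z + 2*k - 8*z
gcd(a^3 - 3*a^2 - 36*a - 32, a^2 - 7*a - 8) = a^2 - 7*a - 8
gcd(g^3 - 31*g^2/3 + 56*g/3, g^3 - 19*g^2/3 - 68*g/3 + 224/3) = g^2 - 31*g/3 + 56/3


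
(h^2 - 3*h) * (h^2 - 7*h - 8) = h^4 - 10*h^3 + 13*h^2 + 24*h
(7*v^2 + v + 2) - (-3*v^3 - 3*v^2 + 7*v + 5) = 3*v^3 + 10*v^2 - 6*v - 3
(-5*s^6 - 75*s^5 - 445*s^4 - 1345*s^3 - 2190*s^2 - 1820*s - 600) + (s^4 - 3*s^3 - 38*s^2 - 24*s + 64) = -5*s^6 - 75*s^5 - 444*s^4 - 1348*s^3 - 2228*s^2 - 1844*s - 536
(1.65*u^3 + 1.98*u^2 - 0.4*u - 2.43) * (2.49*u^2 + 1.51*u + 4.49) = 4.1085*u^5 + 7.4217*u^4 + 9.4023*u^3 + 2.2355*u^2 - 5.4653*u - 10.9107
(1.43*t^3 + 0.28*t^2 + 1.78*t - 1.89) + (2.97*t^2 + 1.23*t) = 1.43*t^3 + 3.25*t^2 + 3.01*t - 1.89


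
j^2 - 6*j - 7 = (j - 7)*(j + 1)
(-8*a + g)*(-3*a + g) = 24*a^2 - 11*a*g + g^2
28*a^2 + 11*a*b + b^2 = (4*a + b)*(7*a + b)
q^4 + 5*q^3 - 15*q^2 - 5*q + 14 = (q - 2)*(q - 1)*(q + 1)*(q + 7)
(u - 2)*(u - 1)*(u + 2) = u^3 - u^2 - 4*u + 4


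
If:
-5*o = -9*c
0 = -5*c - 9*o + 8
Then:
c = 20/53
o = 36/53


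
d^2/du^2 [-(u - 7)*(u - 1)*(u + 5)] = 6 - 6*u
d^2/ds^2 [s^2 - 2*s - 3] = 2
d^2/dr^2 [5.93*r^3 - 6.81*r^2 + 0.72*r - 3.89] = 35.58*r - 13.62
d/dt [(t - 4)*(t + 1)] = 2*t - 3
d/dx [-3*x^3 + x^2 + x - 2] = -9*x^2 + 2*x + 1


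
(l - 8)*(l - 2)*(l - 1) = l^3 - 11*l^2 + 26*l - 16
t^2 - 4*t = t*(t - 4)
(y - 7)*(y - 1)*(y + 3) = y^3 - 5*y^2 - 17*y + 21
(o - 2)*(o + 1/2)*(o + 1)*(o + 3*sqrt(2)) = o^4 - o^3/2 + 3*sqrt(2)*o^3 - 5*o^2/2 - 3*sqrt(2)*o^2/2 - 15*sqrt(2)*o/2 - o - 3*sqrt(2)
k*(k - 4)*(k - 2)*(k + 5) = k^4 - k^3 - 22*k^2 + 40*k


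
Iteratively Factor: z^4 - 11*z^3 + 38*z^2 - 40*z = (z)*(z^3 - 11*z^2 + 38*z - 40) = z*(z - 4)*(z^2 - 7*z + 10) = z*(z - 4)*(z - 2)*(z - 5)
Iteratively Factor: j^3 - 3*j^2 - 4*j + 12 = (j - 3)*(j^2 - 4) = (j - 3)*(j - 2)*(j + 2)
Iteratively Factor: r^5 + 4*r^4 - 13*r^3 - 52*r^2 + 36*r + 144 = (r + 3)*(r^4 + r^3 - 16*r^2 - 4*r + 48) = (r - 3)*(r + 3)*(r^3 + 4*r^2 - 4*r - 16) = (r - 3)*(r + 2)*(r + 3)*(r^2 + 2*r - 8) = (r - 3)*(r - 2)*(r + 2)*(r + 3)*(r + 4)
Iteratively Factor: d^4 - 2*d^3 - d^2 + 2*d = (d)*(d^3 - 2*d^2 - d + 2) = d*(d - 2)*(d^2 - 1) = d*(d - 2)*(d + 1)*(d - 1)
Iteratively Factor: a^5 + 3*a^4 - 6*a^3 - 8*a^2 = (a + 4)*(a^4 - a^3 - 2*a^2) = (a + 1)*(a + 4)*(a^3 - 2*a^2) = a*(a + 1)*(a + 4)*(a^2 - 2*a) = a^2*(a + 1)*(a + 4)*(a - 2)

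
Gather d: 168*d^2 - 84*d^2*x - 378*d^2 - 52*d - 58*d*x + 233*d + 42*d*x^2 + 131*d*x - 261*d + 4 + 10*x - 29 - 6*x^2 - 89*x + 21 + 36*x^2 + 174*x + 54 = d^2*(-84*x - 210) + d*(42*x^2 + 73*x - 80) + 30*x^2 + 95*x + 50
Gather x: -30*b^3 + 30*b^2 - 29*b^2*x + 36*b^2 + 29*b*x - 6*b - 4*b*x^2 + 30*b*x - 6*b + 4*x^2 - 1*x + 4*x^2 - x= -30*b^3 + 66*b^2 - 12*b + x^2*(8 - 4*b) + x*(-29*b^2 + 59*b - 2)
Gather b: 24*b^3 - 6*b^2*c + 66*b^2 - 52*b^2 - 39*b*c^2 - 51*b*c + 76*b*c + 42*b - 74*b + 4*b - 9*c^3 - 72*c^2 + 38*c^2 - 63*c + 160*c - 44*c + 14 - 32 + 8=24*b^3 + b^2*(14 - 6*c) + b*(-39*c^2 + 25*c - 28) - 9*c^3 - 34*c^2 + 53*c - 10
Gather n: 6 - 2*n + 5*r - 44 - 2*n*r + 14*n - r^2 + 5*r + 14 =n*(12 - 2*r) - r^2 + 10*r - 24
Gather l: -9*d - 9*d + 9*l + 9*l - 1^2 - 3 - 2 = -18*d + 18*l - 6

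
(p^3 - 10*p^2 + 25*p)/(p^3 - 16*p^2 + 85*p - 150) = p/(p - 6)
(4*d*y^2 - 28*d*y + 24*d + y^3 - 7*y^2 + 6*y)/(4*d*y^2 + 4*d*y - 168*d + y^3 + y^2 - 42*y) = (y - 1)/(y + 7)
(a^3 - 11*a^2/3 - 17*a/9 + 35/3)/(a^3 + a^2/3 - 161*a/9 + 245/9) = (3*a^2 - 4*a - 15)/(3*a^2 + 8*a - 35)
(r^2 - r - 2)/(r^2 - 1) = (r - 2)/(r - 1)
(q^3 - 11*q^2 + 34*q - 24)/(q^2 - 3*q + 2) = (q^2 - 10*q + 24)/(q - 2)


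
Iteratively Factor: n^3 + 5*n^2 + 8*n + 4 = (n + 2)*(n^2 + 3*n + 2) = (n + 1)*(n + 2)*(n + 2)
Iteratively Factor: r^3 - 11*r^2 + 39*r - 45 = (r - 5)*(r^2 - 6*r + 9) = (r - 5)*(r - 3)*(r - 3)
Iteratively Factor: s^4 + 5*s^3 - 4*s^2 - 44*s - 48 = (s + 4)*(s^3 + s^2 - 8*s - 12) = (s + 2)*(s + 4)*(s^2 - s - 6) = (s - 3)*(s + 2)*(s + 4)*(s + 2)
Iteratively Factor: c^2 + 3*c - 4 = (c + 4)*(c - 1)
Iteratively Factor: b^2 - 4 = (b - 2)*(b + 2)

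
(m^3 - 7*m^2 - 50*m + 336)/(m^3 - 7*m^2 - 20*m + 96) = (m^2 + m - 42)/(m^2 + m - 12)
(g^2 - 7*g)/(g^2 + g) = (g - 7)/(g + 1)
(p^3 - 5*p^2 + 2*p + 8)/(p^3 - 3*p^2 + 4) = (p - 4)/(p - 2)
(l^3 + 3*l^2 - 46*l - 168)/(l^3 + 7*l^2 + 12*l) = (l^2 - l - 42)/(l*(l + 3))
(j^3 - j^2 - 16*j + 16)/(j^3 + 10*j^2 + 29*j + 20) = (j^2 - 5*j + 4)/(j^2 + 6*j + 5)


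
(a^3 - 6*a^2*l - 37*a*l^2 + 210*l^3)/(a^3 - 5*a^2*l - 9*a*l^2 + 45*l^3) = (a^2 - a*l - 42*l^2)/(a^2 - 9*l^2)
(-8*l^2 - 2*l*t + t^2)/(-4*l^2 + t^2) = (-4*l + t)/(-2*l + t)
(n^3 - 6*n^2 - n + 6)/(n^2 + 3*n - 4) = (n^2 - 5*n - 6)/(n + 4)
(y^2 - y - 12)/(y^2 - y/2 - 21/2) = 2*(y - 4)/(2*y - 7)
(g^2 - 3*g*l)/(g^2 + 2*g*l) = (g - 3*l)/(g + 2*l)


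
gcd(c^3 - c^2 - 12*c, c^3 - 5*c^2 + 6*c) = c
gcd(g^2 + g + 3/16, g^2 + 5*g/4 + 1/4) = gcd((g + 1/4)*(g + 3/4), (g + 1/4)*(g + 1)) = g + 1/4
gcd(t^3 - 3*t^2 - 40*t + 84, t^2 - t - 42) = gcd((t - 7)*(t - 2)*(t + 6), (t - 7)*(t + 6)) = t^2 - t - 42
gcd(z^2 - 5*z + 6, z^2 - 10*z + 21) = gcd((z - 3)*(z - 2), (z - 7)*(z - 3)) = z - 3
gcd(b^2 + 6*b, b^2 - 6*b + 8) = 1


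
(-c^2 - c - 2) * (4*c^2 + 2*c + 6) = -4*c^4 - 6*c^3 - 16*c^2 - 10*c - 12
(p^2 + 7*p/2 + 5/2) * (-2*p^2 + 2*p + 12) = -2*p^4 - 5*p^3 + 14*p^2 + 47*p + 30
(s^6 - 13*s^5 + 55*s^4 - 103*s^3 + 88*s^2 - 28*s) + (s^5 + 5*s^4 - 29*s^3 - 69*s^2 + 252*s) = s^6 - 12*s^5 + 60*s^4 - 132*s^3 + 19*s^2 + 224*s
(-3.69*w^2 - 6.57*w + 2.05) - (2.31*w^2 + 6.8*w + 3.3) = -6.0*w^2 - 13.37*w - 1.25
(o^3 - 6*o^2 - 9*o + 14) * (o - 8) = o^4 - 14*o^3 + 39*o^2 + 86*o - 112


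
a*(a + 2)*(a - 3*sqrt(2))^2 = a^4 - 6*sqrt(2)*a^3 + 2*a^3 - 12*sqrt(2)*a^2 + 18*a^2 + 36*a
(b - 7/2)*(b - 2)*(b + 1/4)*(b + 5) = b^4 - b^3/4 - 165*b^2/8 + 239*b/8 + 35/4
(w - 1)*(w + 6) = w^2 + 5*w - 6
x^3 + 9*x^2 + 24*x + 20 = (x + 2)^2*(x + 5)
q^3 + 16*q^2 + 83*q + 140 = (q + 4)*(q + 5)*(q + 7)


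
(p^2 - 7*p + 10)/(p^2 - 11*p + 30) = (p - 2)/(p - 6)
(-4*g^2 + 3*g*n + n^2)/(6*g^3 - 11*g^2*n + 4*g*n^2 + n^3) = (-4*g - n)/(6*g^2 - 5*g*n - n^2)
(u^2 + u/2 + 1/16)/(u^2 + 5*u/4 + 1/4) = (u + 1/4)/(u + 1)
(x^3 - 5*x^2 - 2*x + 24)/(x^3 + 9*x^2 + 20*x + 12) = (x^2 - 7*x + 12)/(x^2 + 7*x + 6)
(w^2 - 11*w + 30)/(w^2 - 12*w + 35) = (w - 6)/(w - 7)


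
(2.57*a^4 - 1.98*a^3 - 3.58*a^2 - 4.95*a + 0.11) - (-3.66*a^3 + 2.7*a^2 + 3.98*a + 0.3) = 2.57*a^4 + 1.68*a^3 - 6.28*a^2 - 8.93*a - 0.19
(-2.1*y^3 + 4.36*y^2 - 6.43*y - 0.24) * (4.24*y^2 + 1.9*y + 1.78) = -8.904*y^5 + 14.4964*y^4 - 22.7172*y^3 - 5.4738*y^2 - 11.9014*y - 0.4272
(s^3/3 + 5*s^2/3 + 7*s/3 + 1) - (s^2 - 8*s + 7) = s^3/3 + 2*s^2/3 + 31*s/3 - 6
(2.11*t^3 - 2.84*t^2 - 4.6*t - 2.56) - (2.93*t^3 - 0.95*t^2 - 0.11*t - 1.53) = -0.82*t^3 - 1.89*t^2 - 4.49*t - 1.03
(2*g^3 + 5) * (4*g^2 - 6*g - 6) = 8*g^5 - 12*g^4 - 12*g^3 + 20*g^2 - 30*g - 30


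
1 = 1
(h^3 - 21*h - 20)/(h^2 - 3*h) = (h^3 - 21*h - 20)/(h*(h - 3))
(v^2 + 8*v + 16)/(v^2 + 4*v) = (v + 4)/v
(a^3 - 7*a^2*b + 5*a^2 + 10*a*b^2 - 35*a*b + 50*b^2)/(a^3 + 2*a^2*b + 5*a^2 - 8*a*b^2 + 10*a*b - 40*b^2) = (a - 5*b)/(a + 4*b)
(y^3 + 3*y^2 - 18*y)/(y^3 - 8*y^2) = (y^2 + 3*y - 18)/(y*(y - 8))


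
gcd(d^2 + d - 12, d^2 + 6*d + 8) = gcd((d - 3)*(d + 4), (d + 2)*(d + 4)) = d + 4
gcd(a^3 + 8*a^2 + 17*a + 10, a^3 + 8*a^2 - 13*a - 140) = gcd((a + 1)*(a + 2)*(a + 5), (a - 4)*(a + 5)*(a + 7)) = a + 5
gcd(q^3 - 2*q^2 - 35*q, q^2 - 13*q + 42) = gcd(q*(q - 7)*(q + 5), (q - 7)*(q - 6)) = q - 7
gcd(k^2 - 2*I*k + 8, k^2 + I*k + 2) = k + 2*I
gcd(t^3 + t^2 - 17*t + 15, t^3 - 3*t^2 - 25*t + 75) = t^2 + 2*t - 15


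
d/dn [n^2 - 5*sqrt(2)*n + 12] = 2*n - 5*sqrt(2)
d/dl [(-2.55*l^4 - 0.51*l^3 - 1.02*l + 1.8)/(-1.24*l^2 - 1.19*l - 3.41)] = (6.324*l^5 + 9.7359*l^4 + 35.9958*l^3 + 3.9525*l^2 + 4.464*l + 5.6202)/(1.5376*l^4 + 2.9512*l^3 + 9.8729*l^2 + 8.1158*l + 11.6281)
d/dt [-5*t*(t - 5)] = 25 - 10*t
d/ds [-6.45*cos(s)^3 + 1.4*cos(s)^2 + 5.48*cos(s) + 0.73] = (19.35*cos(s)^2 - 2.8*cos(s) - 5.48)*sin(s)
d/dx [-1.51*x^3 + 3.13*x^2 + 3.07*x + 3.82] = -4.53*x^2 + 6.26*x + 3.07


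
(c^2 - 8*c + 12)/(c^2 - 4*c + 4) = (c - 6)/(c - 2)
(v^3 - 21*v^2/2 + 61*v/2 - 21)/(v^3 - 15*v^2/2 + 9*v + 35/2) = (v^2 - 7*v + 6)/(v^2 - 4*v - 5)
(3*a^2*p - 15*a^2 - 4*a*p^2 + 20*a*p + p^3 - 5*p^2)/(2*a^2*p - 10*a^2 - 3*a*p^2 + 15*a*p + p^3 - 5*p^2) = (-3*a + p)/(-2*a + p)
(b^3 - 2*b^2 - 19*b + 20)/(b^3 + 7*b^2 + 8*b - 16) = (b - 5)/(b + 4)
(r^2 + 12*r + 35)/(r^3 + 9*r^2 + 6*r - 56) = (r + 5)/(r^2 + 2*r - 8)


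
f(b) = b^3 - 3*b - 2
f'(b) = 3*b^2 - 3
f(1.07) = -3.98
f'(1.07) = 0.43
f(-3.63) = -38.94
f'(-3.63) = 36.53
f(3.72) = 38.32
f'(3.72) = 38.52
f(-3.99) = -53.55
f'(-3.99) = 44.76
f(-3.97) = -52.66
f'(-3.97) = 44.28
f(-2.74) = -14.35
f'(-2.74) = 19.52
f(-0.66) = -0.31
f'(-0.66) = -1.69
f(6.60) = 265.70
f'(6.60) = 127.68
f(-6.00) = -200.00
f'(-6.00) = 105.00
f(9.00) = 700.00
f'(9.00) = 240.00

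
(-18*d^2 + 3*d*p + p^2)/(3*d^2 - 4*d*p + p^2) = (6*d + p)/(-d + p)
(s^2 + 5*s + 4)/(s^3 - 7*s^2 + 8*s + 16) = (s + 4)/(s^2 - 8*s + 16)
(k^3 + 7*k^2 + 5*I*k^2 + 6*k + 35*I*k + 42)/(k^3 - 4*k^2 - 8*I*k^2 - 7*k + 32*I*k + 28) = (k^2 + k*(7 + 6*I) + 42*I)/(k^2 - k*(4 + 7*I) + 28*I)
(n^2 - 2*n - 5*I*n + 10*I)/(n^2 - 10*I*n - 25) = (n - 2)/(n - 5*I)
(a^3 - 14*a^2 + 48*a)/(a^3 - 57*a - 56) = a*(a - 6)/(a^2 + 8*a + 7)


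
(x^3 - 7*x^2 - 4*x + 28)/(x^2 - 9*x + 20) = (x^3 - 7*x^2 - 4*x + 28)/(x^2 - 9*x + 20)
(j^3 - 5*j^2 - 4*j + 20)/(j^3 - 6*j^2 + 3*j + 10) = (j + 2)/(j + 1)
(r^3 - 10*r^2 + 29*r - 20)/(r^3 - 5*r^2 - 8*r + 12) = (r^2 - 9*r + 20)/(r^2 - 4*r - 12)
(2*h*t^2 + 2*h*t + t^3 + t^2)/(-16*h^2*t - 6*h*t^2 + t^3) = (t + 1)/(-8*h + t)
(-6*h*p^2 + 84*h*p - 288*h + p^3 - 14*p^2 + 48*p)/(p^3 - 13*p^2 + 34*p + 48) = (-6*h + p)/(p + 1)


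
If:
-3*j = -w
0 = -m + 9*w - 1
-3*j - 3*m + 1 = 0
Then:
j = 1/21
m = 2/7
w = 1/7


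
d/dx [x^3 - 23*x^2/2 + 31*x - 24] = 3*x^2 - 23*x + 31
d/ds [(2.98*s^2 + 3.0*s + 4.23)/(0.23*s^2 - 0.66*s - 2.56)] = (-2.6568*s^2 - 17.2034*s - 4.8882)/(0.0529*s^4 - 0.3036*s^3 - 0.742*s^2 + 3.3792*s + 6.5536)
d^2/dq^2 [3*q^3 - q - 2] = 18*q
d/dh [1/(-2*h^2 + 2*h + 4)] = (h - 1/2)/(-h^2 + h + 2)^2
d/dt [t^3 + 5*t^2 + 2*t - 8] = 3*t^2 + 10*t + 2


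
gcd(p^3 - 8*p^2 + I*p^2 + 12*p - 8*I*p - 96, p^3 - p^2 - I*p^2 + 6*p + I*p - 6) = p - 3*I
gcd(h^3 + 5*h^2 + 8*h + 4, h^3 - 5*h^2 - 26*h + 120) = 1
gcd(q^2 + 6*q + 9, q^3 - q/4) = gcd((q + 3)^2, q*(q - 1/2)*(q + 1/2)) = 1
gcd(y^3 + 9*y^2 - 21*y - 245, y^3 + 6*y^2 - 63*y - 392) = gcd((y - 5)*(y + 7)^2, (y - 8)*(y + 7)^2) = y^2 + 14*y + 49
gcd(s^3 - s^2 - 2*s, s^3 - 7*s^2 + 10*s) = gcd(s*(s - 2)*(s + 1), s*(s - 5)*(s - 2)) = s^2 - 2*s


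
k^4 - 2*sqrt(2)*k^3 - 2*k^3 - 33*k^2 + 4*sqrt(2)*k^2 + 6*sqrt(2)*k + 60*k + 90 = (k - 3)*(k + 1)*(k - 5*sqrt(2))*(k + 3*sqrt(2))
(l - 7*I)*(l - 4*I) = l^2 - 11*I*l - 28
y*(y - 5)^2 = y^3 - 10*y^2 + 25*y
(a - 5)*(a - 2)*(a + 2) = a^3 - 5*a^2 - 4*a + 20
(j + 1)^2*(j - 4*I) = j^3 + 2*j^2 - 4*I*j^2 + j - 8*I*j - 4*I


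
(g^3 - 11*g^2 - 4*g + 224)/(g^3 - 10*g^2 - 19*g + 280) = (g + 4)/(g + 5)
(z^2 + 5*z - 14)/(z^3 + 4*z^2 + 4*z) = (z^2 + 5*z - 14)/(z*(z^2 + 4*z + 4))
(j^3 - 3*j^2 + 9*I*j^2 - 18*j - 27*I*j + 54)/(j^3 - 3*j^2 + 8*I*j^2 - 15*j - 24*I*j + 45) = (j + 6*I)/(j + 5*I)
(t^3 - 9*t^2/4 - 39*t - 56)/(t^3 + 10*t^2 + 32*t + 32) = (t^2 - 25*t/4 - 14)/(t^2 + 6*t + 8)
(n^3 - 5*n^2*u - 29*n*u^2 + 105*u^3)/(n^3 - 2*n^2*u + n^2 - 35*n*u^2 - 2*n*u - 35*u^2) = (n - 3*u)/(n + 1)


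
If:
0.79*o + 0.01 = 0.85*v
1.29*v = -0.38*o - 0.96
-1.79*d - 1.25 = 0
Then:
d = -0.70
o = -0.62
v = -0.56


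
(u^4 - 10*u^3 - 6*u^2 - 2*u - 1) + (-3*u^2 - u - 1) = u^4 - 10*u^3 - 9*u^2 - 3*u - 2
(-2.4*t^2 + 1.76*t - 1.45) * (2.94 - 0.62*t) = 1.488*t^3 - 8.1472*t^2 + 6.0734*t - 4.263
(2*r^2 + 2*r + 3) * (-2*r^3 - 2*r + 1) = -4*r^5 - 4*r^4 - 10*r^3 - 2*r^2 - 4*r + 3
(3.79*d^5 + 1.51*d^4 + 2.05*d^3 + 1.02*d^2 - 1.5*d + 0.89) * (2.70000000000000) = 10.233*d^5 + 4.077*d^4 + 5.535*d^3 + 2.754*d^2 - 4.05*d + 2.403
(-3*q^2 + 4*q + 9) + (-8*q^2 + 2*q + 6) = -11*q^2 + 6*q + 15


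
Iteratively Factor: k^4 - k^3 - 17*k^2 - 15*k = (k - 5)*(k^3 + 4*k^2 + 3*k) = (k - 5)*(k + 1)*(k^2 + 3*k) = k*(k - 5)*(k + 1)*(k + 3)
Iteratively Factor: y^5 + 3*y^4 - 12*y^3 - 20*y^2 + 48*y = (y - 2)*(y^4 + 5*y^3 - 2*y^2 - 24*y) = (y - 2)*(y + 4)*(y^3 + y^2 - 6*y) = (y - 2)^2*(y + 4)*(y^2 + 3*y) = y*(y - 2)^2*(y + 4)*(y + 3)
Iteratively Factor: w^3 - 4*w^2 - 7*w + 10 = (w - 5)*(w^2 + w - 2) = (w - 5)*(w + 2)*(w - 1)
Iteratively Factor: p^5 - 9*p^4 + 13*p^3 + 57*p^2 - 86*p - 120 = (p - 3)*(p^4 - 6*p^3 - 5*p^2 + 42*p + 40) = (p - 3)*(p + 2)*(p^3 - 8*p^2 + 11*p + 20) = (p - 5)*(p - 3)*(p + 2)*(p^2 - 3*p - 4) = (p - 5)*(p - 3)*(p + 1)*(p + 2)*(p - 4)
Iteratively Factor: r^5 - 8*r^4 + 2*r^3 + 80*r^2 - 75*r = (r - 1)*(r^4 - 7*r^3 - 5*r^2 + 75*r) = (r - 1)*(r + 3)*(r^3 - 10*r^2 + 25*r) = (r - 5)*(r - 1)*(r + 3)*(r^2 - 5*r) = r*(r - 5)*(r - 1)*(r + 3)*(r - 5)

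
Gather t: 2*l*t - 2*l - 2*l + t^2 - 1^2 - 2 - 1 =2*l*t - 4*l + t^2 - 4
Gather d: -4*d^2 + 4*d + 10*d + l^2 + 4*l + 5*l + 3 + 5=-4*d^2 + 14*d + l^2 + 9*l + 8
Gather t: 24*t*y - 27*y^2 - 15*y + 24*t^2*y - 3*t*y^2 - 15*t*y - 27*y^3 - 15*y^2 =24*t^2*y + t*(-3*y^2 + 9*y) - 27*y^3 - 42*y^2 - 15*y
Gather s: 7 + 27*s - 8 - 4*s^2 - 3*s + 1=-4*s^2 + 24*s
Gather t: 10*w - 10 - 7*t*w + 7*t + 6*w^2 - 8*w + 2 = t*(7 - 7*w) + 6*w^2 + 2*w - 8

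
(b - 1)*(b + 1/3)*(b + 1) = b^3 + b^2/3 - b - 1/3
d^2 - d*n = d*(d - n)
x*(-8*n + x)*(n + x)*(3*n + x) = -24*n^3*x - 29*n^2*x^2 - 4*n*x^3 + x^4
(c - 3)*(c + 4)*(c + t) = c^3 + c^2*t + c^2 + c*t - 12*c - 12*t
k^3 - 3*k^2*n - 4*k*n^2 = k*(k - 4*n)*(k + n)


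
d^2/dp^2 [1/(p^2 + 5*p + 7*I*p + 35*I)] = 2*(-p^2 - 5*p - 7*I*p + (2*p + 5 + 7*I)^2 - 35*I)/(p^2 + 5*p + 7*I*p + 35*I)^3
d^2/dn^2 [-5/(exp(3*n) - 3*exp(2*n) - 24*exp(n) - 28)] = (-45*exp(3*n) + 345*exp(2*n) - 1140*exp(n) + 840)*exp(n)/(exp(7*n) - 13*exp(6*n) + 3*exp(5*n) + 361*exp(4*n) + 128*exp(3*n) - 3864*exp(2*n) - 8624*exp(n) - 5488)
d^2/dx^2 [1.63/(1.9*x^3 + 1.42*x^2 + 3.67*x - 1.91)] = (-(18.582*x + 4.6292)*(1.9*x^3 + 1.42*x^2 + 3.67*x - 1.91) + 1.63*(5.7*x^2 + 2.84*x + 3.67)*(11.4*x^2 + 5.68*x + 7.34))/(1.9*x^3 + 1.42*x^2 + 3.67*x - 1.91)^3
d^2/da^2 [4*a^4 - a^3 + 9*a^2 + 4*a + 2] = 48*a^2 - 6*a + 18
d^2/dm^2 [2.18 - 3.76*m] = 0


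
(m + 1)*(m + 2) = m^2 + 3*m + 2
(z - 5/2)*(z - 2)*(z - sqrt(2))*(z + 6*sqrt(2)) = z^4 - 9*z^3/2 + 5*sqrt(2)*z^3 - 45*sqrt(2)*z^2/2 - 7*z^2 + 25*sqrt(2)*z + 54*z - 60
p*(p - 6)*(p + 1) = p^3 - 5*p^2 - 6*p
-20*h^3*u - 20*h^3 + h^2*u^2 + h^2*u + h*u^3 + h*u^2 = (-4*h + u)*(5*h + u)*(h*u + h)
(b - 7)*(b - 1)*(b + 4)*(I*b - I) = I*b^4 - 5*I*b^3 - 21*I*b^2 + 53*I*b - 28*I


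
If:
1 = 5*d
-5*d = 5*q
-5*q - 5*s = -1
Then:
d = 1/5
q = -1/5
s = 2/5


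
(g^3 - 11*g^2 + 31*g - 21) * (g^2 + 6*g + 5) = g^5 - 5*g^4 - 30*g^3 + 110*g^2 + 29*g - 105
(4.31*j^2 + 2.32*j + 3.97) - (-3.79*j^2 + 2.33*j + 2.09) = 8.1*j^2 - 0.0100000000000002*j + 1.88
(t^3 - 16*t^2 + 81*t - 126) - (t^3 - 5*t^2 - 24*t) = -11*t^2 + 105*t - 126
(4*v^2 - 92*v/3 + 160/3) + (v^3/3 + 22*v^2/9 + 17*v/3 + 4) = v^3/3 + 58*v^2/9 - 25*v + 172/3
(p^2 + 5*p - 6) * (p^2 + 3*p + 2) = p^4 + 8*p^3 + 11*p^2 - 8*p - 12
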